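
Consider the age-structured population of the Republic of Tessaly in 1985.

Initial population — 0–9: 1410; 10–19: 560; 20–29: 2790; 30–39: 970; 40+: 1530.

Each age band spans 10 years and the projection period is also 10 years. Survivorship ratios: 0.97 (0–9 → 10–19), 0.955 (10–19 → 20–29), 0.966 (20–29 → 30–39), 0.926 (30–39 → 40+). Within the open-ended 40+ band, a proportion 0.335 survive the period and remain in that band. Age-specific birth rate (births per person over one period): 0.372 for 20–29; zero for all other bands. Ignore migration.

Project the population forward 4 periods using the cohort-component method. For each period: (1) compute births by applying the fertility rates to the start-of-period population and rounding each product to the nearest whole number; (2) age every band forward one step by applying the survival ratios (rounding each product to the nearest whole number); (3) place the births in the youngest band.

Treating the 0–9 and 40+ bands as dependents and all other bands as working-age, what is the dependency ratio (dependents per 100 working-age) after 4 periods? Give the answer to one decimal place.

127.6

Numbering the groups 1..5 from youngest to oldest:
Period 1:
Births: 2790 × 0.372 = 1038
Group 2: 1410 × 0.97 = 1368
Group 3: 560 × 0.955 = 535
Group 4: 2790 × 0.966 = 2695
Group 5: 970 × 0.926 + 1530 × 0.335 = 898 + 513 = 1411
Giving 1038 / 1368 / 535 / 2695 / 1411.
Period 2:
Births: 535 × 0.372 = 199
Group 2: 1038 × 0.97 = 1007
Group 3: 1368 × 0.955 = 1306
Group 4: 535 × 0.966 = 517
Group 5: 2695 × 0.926 + 1411 × 0.335 = 2496 + 473 = 2969
Giving 199 / 1007 / 1306 / 517 / 2969.
Period 3:
Births: 1306 × 0.372 = 486
Group 2: 199 × 0.97 = 193
Group 3: 1007 × 0.955 = 962
Group 4: 1306 × 0.966 = 1262
Group 5: 517 × 0.926 + 2969 × 0.335 = 479 + 995 = 1474
Giving 486 / 193 / 962 / 1262 / 1474.
Period 4:
Births: 962 × 0.372 = 358
Group 2: 486 × 0.97 = 471
Group 3: 193 × 0.955 = 184
Group 4: 962 × 0.966 = 929
Group 5: 1262 × 0.926 + 1474 × 0.335 = 1169 + 494 = 1663
Giving 358 / 471 / 184 / 929 / 1663.
Dependents (band 0–9 + band 40+) = 358 + 1663 = 2021; working-age = 1584; ratio = 2021/1584 × 100 = 127.6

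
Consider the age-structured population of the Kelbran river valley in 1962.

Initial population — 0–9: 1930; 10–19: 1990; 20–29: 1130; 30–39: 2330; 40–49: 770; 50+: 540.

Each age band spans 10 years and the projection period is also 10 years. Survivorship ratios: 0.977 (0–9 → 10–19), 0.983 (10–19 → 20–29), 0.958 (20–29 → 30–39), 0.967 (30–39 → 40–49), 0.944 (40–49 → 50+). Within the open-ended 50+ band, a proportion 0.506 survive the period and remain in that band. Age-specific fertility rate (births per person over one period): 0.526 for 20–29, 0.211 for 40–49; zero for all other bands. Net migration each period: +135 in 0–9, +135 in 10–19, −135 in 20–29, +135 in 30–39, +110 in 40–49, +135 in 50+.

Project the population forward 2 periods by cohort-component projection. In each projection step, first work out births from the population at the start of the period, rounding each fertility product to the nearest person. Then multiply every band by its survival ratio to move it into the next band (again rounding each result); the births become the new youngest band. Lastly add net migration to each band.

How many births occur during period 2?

Period 1:
Births: 1130 * 0.526 = 594, 770 * 0.211 = 162 → total 756
10–19: 1930 * 0.977 = 1886
20–29: 1990 * 0.983 = 1956
30–39: 1130 * 0.958 = 1083
40–49: 2330 * 0.967 = 2253
50+: 770 * 0.944 + 540 * 0.506 = 727 + 273 = 1000
Net migration: 0–9 + 135 → 891; 10–19 + 135 → 2021; 20–29 − 135 → 1821; 30–39 + 135 → 1218; 40–49 + 110 → 2363; 50+ + 135 → 1135
Population now: 0–9=891, 10–19=2021, 20–29=1821, 30–39=1218, 40–49=2363, 50+=1135
Period 2:
Births: 1821 * 0.526 = 958, 2363 * 0.211 = 499 → total 1457
10–19: 891 * 0.977 = 871
20–29: 2021 * 0.983 = 1987
30–39: 1821 * 0.958 = 1745
40–49: 1218 * 0.967 = 1178
50+: 2363 * 0.944 + 1135 * 0.506 = 2231 + 574 = 2805
Net migration: 0–9 + 135 → 1592; 10–19 + 135 → 1006; 20–29 − 135 → 1852; 30–39 + 135 → 1880; 40–49 + 110 → 1288; 50+ + 135 → 2940
Population now: 0–9=1592, 10–19=1006, 20–29=1852, 30–39=1880, 40–49=1288, 50+=2940

1457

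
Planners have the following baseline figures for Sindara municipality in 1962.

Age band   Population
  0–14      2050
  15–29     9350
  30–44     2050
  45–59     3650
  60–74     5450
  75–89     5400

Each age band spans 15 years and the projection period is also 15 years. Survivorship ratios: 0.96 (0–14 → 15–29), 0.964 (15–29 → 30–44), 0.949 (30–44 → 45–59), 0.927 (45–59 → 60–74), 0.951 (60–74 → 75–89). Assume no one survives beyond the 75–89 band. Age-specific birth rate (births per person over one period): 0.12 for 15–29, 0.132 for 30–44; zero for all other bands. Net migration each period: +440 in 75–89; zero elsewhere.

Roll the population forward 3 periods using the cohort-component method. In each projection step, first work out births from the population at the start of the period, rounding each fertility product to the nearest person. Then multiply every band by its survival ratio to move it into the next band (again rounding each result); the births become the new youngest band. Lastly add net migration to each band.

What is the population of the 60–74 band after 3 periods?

7929

[period 1]
Births: 9350 × 0.12 = 1122 ; 2050 × 0.132 = 271 → 1393
15–29: 2050 × 0.96 = 1968
30–44: 9350 × 0.964 = 9013
45–59: 2050 × 0.949 = 1945
60–74: 3650 × 0.927 = 3384
75–89: 5450 × 0.951 = 5183
Net migration: 75–89 + 440 → 5623
Giving 1393 / 1968 / 9013 / 1945 / 3384 / 5623.
[period 2]
Births: 1968 × 0.12 = 236 ; 9013 × 0.132 = 1190 → 1426
15–29: 1393 × 0.96 = 1337
30–44: 1968 × 0.964 = 1897
45–59: 9013 × 0.949 = 8553
60–74: 1945 × 0.927 = 1803
75–89: 3384 × 0.951 = 3218
Net migration: 75–89 + 440 → 3658
Giving 1426 / 1337 / 1897 / 8553 / 1803 / 3658.
[period 3]
Births: 1337 × 0.12 = 160 ; 1897 × 0.132 = 250 → 410
15–29: 1426 × 0.96 = 1369
30–44: 1337 × 0.964 = 1289
45–59: 1897 × 0.949 = 1800
60–74: 8553 × 0.927 = 7929
75–89: 1803 × 0.951 = 1715
Net migration: 75–89 + 440 → 2155
Giving 410 / 1369 / 1289 / 1800 / 7929 / 2155.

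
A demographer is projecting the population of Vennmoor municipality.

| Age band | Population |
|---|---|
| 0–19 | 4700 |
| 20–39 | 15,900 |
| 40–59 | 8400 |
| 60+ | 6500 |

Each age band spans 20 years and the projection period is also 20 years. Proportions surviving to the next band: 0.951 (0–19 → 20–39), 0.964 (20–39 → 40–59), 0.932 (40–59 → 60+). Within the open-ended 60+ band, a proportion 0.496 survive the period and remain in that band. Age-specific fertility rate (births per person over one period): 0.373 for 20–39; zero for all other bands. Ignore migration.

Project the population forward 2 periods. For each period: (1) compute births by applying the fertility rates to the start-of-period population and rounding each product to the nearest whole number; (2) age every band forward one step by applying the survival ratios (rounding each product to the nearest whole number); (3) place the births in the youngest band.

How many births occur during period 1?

(Bands numbered youngest = 1 to oldest = 4.)
Period 1:
Births: 15900 * 0.373 = 5931
Band 2: 4700 * 0.951 = 4470
Band 3: 15900 * 0.964 = 15328
Band 4: 8400 * 0.932 + 6500 * 0.496 = 7829 + 3224 = 11053
Giving 5931 / 4470 / 15328 / 11053.

5931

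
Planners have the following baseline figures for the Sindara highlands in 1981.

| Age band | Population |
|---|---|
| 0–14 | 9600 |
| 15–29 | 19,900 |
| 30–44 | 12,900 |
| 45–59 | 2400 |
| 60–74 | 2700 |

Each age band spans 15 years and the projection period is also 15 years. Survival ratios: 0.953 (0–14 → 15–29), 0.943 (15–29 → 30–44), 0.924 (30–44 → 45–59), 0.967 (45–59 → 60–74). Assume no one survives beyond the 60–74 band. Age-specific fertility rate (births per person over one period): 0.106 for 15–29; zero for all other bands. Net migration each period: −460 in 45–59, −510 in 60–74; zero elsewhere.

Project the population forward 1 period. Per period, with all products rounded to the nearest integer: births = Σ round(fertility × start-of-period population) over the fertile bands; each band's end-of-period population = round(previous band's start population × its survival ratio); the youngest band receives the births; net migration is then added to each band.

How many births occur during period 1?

After projecting period 1:
Births: 19900 * 0.106 = 2109
15–29: 9600 * 0.953 = 9149
30–44: 19900 * 0.943 = 18766
45–59: 12900 * 0.924 = 11920
60–74: 2400 * 0.967 = 2321
Net migration: 45–59 − 460 → 11460; 60–74 − 510 → 1811
Giving 2109 / 9149 / 18766 / 11460 / 1811.

2109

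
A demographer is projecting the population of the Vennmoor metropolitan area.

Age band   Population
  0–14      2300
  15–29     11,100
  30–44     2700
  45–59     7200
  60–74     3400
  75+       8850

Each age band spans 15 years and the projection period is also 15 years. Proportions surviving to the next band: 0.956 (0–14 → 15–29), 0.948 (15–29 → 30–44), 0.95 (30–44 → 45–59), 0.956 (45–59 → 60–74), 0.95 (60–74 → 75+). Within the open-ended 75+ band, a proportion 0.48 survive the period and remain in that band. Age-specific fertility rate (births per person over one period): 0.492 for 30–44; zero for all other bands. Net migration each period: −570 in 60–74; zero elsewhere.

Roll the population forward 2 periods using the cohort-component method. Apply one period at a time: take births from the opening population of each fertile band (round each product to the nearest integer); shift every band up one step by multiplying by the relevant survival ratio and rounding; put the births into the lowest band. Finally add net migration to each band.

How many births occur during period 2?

Period 1.
Births: 2700 × 0.492 = 1328
15–29: 2300 × 0.956 = 2199
30–44: 11100 × 0.948 = 10523
45–59: 2700 × 0.95 = 2565
60–74: 7200 × 0.956 = 6883
75+: 3400 × 0.95 + 8850 × 0.48 = 3230 + 4248 = 7478
Net migration: 60–74 − 570 → 6313
Population now: 0–14=1328, 15–29=2199, 30–44=10523, 45–59=2565, 60–74=6313, 75+=7478
Period 2.
Births: 10523 × 0.492 = 5177
15–29: 1328 × 0.956 = 1270
30–44: 2199 × 0.948 = 2085
45–59: 10523 × 0.95 = 9997
60–74: 2565 × 0.956 = 2452
75+: 6313 × 0.95 + 7478 × 0.48 = 5997 + 3589 = 9586
Net migration: 60–74 − 570 → 1882
Population now: 0–14=5177, 15–29=1270, 30–44=2085, 45–59=9997, 60–74=1882, 75+=9586

5177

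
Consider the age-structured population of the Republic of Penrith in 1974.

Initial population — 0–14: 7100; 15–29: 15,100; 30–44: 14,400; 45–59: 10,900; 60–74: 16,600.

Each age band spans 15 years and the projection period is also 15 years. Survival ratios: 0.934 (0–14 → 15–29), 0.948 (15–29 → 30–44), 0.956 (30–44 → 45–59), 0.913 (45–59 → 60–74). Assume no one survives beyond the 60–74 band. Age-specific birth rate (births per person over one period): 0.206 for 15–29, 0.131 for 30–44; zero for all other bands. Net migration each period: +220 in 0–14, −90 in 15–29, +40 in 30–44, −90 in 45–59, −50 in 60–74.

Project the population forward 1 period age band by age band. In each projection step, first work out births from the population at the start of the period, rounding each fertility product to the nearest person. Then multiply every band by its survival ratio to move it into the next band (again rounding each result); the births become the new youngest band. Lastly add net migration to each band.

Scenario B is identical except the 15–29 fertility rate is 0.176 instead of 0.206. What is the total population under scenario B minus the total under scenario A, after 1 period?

-453

(Groups numbered youngest = 1 to oldest = 5.)
Period 1:
Births: 15100 * 0.206 = 3111  |  14400 * 0.131 = 1886 → 4997
Group 2: 7100 * 0.934 = 6631
Group 3: 15100 * 0.948 = 14315
Group 4: 14400 * 0.956 = 13766
Group 5: 10900 * 0.913 = 9952
Net migration: Group 1 + 220 → 5217; Group 2 − 90 → 6541; Group 3 + 40 → 14355; Group 4 − 90 → 13676; Group 5 − 50 → 9902
→ [5217, 6541, 14355, 13676, 9902]
Scenario A total after 1 period: 49691
Scenario B projection —
Period 1:
Births: 15100 * 0.176 = 2658  |  14400 * 0.131 = 1886 → 4544
Group 2: 7100 * 0.934 = 6631
Group 3: 15100 * 0.948 = 14315
Group 4: 14400 * 0.956 = 13766
Group 5: 10900 * 0.913 = 9952
Net migration: Group 1 + 220 → 4764; Group 2 − 90 → 6541; Group 3 + 40 → 14355; Group 4 − 90 → 13676; Group 5 − 50 → 9902
→ [4764, 6541, 14355, 13676, 9902]
Scenario B total after 1 period: 49238
Difference B − A = 49238 − 49691 = -453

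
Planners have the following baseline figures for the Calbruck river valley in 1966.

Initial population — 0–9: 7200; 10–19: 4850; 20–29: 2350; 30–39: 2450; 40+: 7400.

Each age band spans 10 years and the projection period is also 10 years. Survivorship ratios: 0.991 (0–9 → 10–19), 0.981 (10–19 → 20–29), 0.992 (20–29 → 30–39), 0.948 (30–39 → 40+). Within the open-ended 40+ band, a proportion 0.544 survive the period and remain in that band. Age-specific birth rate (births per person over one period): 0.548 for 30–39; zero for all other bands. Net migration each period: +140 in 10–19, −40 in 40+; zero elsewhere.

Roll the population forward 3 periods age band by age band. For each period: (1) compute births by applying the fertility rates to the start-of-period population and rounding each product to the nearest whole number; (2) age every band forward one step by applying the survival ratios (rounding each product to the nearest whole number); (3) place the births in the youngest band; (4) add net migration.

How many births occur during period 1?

1343

[period 1]
Births: 2450 × 0.548 = 1343
10–19: 7200 × 0.991 = 7135
20–29: 4850 × 0.981 = 4758
30–39: 2350 × 0.992 = 2331
40+: 2450 × 0.948 + 7400 × 0.544 = 2323 + 4026 = 6349
Net migration: 10–19 + 140 → 7275; 40+ − 40 → 6309
Population now: 0–9=1343, 10–19=7275, 20–29=4758, 30–39=2331, 40+=6309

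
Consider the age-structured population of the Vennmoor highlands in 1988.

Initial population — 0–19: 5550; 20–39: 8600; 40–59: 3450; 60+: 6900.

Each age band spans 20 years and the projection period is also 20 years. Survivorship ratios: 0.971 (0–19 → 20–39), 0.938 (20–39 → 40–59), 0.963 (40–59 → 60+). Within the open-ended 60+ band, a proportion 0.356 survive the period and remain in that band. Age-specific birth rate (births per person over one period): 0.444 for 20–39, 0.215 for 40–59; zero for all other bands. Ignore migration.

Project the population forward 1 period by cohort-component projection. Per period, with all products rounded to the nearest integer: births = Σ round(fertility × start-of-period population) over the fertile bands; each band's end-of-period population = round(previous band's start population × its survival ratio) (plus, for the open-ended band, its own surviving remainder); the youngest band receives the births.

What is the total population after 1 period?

23794

Period 1:
Births: 8600 × 0.444 = 3818 ; 3450 × 0.215 = 742 → 4560
20–39: 5550 × 0.971 = 5389
40–59: 8600 × 0.938 = 8067
60+: 3450 × 0.963 + 6900 × 0.356 = 3322 + 2456 = 5778
End of period: [4560, 5389, 8067, 5778]
Total after period 1: 4560 + 5389 + 8067 + 5778 = 23794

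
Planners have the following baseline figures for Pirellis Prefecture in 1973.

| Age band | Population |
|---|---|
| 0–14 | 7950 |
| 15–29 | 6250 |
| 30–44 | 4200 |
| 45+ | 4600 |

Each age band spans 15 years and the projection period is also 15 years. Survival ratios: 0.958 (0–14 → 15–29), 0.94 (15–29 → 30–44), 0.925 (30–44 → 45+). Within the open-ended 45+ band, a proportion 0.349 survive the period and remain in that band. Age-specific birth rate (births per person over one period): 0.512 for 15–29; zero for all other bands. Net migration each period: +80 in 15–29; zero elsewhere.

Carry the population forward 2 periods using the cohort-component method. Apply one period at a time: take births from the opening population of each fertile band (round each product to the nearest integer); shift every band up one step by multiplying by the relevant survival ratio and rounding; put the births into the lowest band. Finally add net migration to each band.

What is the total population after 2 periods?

21670

— Period 1 —
Births: 6250 * 0.512 = 3200
15–29: 7950 * 0.958 = 7616
30–44: 6250 * 0.94 = 5875
45+: 4200 * 0.925 + 4600 * 0.349 = 3885 + 1605 = 5490
Net migration: 15–29 + 80 → 7696
→ [3200, 7696, 5875, 5490]
— Period 2 —
Births: 7696 * 0.512 = 3940
15–29: 3200 * 0.958 = 3066
30–44: 7696 * 0.94 = 7234
45+: 5875 * 0.925 + 5490 * 0.349 = 5434 + 1916 = 7350
Net migration: 15–29 + 80 → 3146
→ [3940, 3146, 7234, 7350]
Total after period 2: 3940 + 3146 + 7234 + 7350 = 21670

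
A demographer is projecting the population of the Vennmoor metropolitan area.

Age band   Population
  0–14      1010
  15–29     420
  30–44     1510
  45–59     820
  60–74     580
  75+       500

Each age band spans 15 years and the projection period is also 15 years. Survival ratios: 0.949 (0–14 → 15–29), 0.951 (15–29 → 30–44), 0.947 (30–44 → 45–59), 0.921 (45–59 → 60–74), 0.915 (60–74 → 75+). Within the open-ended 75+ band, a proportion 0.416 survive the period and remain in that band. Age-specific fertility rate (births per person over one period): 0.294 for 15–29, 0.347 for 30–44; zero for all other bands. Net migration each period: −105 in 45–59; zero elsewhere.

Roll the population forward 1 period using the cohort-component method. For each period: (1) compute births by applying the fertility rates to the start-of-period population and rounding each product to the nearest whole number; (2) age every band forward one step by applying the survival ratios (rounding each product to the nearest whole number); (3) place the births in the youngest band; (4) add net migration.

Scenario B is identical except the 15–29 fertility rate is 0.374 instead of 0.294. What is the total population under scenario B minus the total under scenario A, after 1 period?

34

Let band 1 be 0–14 through band 6 = 75+.
Period 1:
Births: 420 × 0.294 = 123  |  1510 × 0.347 = 524 ⇒ total 647
Band 2: 1010 × 0.949 = 958
Band 3: 420 × 0.951 = 399
Band 4: 1510 × 0.947 = 1430
Band 5: 820 × 0.921 = 755
Band 6: 580 × 0.915 + 500 × 0.416 = 531 + 208 = 739
Net migration: Band 4 − 105 → 1325
→ [647, 958, 399, 1325, 755, 739]
Scenario A total after 1 period: 4823
Scenario B projection —
Period 1:
Births: 420 × 0.374 = 157  |  1510 × 0.347 = 524 ⇒ total 681
Band 2: 1010 × 0.949 = 958
Band 3: 420 × 0.951 = 399
Band 4: 1510 × 0.947 = 1430
Band 5: 820 × 0.921 = 755
Band 6: 580 × 0.915 + 500 × 0.416 = 531 + 208 = 739
Net migration: Band 4 − 105 → 1325
→ [681, 958, 399, 1325, 755, 739]
Scenario B total after 1 period: 4857
Difference B − A = 4857 − 4823 = 34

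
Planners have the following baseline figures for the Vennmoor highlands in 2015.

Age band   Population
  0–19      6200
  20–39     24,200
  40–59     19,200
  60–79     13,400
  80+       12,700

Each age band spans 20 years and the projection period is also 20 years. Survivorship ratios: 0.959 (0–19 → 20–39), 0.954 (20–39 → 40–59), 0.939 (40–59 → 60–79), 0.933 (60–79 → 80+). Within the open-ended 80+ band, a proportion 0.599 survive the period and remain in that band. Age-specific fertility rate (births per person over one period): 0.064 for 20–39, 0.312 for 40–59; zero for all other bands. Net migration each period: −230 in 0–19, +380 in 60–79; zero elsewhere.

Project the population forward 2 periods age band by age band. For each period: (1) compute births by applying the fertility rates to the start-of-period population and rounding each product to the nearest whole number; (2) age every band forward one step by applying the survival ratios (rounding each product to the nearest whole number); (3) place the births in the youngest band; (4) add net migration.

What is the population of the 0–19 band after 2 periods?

7354

(Groups numbered youngest = 1 to oldest = 5.)
Period 1.
Births: 24200 * 0.064 = 1549  |  19200 * 0.312 = 5990 ⇒ total 7539
Group 2: 6200 * 0.959 = 5946
Group 3: 24200 * 0.954 = 23087
Group 4: 19200 * 0.939 = 18029
Group 5: 13400 * 0.933 + 12700 * 0.599 = 12502 + 7607 = 20109
Net migration: Group 1 − 230 → 7309; Group 4 + 380 → 18409
End of period: [7309, 5946, 23087, 18409, 20109]
Period 2.
Births: 5946 * 0.064 = 381  |  23087 * 0.312 = 7203 ⇒ total 7584
Group 2: 7309 * 0.959 = 7009
Group 3: 5946 * 0.954 = 5672
Group 4: 23087 * 0.939 = 21679
Group 5: 18409 * 0.933 + 20109 * 0.599 = 17176 + 12045 = 29221
Net migration: Group 1 − 230 → 7354; Group 4 + 380 → 22059
End of period: [7354, 7009, 5672, 22059, 29221]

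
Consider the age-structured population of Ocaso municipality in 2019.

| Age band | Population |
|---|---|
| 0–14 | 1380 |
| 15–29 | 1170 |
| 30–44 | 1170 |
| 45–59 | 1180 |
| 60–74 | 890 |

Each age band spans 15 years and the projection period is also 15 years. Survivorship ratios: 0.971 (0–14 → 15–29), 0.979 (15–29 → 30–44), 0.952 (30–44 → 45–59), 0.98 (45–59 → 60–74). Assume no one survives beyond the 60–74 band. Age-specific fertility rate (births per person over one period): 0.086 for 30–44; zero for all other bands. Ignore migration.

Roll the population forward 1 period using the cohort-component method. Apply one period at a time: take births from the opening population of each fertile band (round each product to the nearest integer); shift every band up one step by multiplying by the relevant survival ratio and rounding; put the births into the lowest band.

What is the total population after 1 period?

After projecting period 1:
Births: 1170 * 0.086 = 101
15–29: 1380 * 0.971 = 1340
30–44: 1170 * 0.979 = 1145
45–59: 1170 * 0.952 = 1114
60–74: 1180 * 0.98 = 1156
→ [101, 1340, 1145, 1114, 1156]
Total after period 1: 101 + 1340 + 1145 + 1114 + 1156 = 4856

4856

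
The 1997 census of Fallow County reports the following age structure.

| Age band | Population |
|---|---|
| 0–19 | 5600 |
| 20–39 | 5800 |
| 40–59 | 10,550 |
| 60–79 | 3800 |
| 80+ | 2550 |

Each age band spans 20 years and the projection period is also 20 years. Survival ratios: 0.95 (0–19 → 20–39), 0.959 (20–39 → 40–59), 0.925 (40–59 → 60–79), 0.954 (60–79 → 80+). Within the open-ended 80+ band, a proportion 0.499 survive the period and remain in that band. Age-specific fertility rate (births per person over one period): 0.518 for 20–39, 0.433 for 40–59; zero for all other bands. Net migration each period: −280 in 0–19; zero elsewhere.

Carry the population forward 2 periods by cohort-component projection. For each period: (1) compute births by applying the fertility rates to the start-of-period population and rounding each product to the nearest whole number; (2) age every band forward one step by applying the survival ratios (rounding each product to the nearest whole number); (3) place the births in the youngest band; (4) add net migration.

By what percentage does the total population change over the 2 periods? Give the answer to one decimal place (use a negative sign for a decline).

19.5

Let group 1 be 0–19 through group 5 = 80+.
After projecting period 1:
Births: 5800 × 0.518 = 3004, 10550 × 0.433 = 4568 → total 7572
Group 2: 5600 × 0.95 = 5320
Group 3: 5800 × 0.959 = 5562
Group 4: 10550 × 0.925 = 9759
Group 5: 3800 × 0.954 + 2550 × 0.499 = 3625 + 1272 = 4897
Net migration: Group 1 − 280 → 7292
Giving 7292 / 5320 / 5562 / 9759 / 4897.
After projecting period 2:
Births: 5320 × 0.518 = 2756, 5562 × 0.433 = 2408 → total 5164
Group 2: 7292 × 0.95 = 6927
Group 3: 5320 × 0.959 = 5102
Group 4: 5562 × 0.925 = 5145
Group 5: 9759 × 0.954 + 4897 × 0.499 = 9310 + 2444 = 11754
Net migration: Group 1 − 280 → 4884
Giving 4884 / 6927 / 5102 / 5145 / 11754.
Total: 28300 → 33812; change = 5512; percentage change = 19.5%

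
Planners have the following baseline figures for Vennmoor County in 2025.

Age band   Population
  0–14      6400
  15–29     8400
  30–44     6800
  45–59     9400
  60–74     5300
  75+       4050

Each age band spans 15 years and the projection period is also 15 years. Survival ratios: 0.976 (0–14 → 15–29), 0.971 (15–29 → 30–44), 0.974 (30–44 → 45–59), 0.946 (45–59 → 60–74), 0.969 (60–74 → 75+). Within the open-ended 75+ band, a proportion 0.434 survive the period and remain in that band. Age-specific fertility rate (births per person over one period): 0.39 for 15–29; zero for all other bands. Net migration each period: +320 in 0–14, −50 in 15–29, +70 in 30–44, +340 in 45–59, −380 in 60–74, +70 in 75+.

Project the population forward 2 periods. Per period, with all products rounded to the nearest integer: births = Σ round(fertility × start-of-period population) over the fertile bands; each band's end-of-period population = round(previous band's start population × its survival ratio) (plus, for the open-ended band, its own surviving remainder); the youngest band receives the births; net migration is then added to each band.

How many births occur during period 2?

2416

— Period 1 —
Births: 8400 × 0.39 = 3276
15–29: 6400 × 0.976 = 6246
30–44: 8400 × 0.971 = 8156
45–59: 6800 × 0.974 = 6623
60–74: 9400 × 0.946 = 8892
75+: 5300 × 0.969 + 4050 × 0.434 = 5136 + 1758 = 6894
Net migration: 0–14 + 320 → 3596; 15–29 − 50 → 6196; 30–44 + 70 → 8226; 45–59 + 340 → 6963; 60–74 − 380 → 8512; 75+ + 70 → 6964
End of period: [3596, 6196, 8226, 6963, 8512, 6964]
— Period 2 —
Births: 6196 × 0.39 = 2416
15–29: 3596 × 0.976 = 3510
30–44: 6196 × 0.971 = 6016
45–59: 8226 × 0.974 = 8012
60–74: 6963 × 0.946 = 6587
75+: 8512 × 0.969 + 6964 × 0.434 = 8248 + 3022 = 11270
Net migration: 0–14 + 320 → 2736; 15–29 − 50 → 3460; 30–44 + 70 → 6086; 45–59 + 340 → 8352; 60–74 − 380 → 6207; 75+ + 70 → 11340
End of period: [2736, 3460, 6086, 8352, 6207, 11340]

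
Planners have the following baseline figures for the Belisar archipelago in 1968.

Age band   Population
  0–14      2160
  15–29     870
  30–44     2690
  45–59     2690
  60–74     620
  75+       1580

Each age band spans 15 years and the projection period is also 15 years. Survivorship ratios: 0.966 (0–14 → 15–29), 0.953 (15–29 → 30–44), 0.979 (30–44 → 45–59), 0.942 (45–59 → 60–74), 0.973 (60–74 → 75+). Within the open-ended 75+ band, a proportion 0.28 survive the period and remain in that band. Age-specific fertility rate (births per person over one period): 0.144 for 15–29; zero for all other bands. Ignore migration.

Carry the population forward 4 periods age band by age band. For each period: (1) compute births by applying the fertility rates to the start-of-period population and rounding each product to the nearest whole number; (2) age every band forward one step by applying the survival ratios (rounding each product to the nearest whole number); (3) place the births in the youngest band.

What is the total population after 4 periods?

3918

— Period 1 —
Births: 870 × 0.144 = 125
15–29: 2160 × 0.966 = 2087
30–44: 870 × 0.953 = 829
45–59: 2690 × 0.979 = 2634
60–74: 2690 × 0.942 = 2534
75+: 620 × 0.973 + 1580 × 0.28 = 603 + 442 = 1045
End of period: [125, 2087, 829, 2634, 2534, 1045]
— Period 2 —
Births: 2087 × 0.144 = 301
15–29: 125 × 0.966 = 121
30–44: 2087 × 0.953 = 1989
45–59: 829 × 0.979 = 812
60–74: 2634 × 0.942 = 2481
75+: 2534 × 0.973 + 1045 × 0.28 = 2466 + 293 = 2759
End of period: [301, 121, 1989, 812, 2481, 2759]
— Period 3 —
Births: 121 × 0.144 = 17
15–29: 301 × 0.966 = 291
30–44: 121 × 0.953 = 115
45–59: 1989 × 0.979 = 1947
60–74: 812 × 0.942 = 765
75+: 2481 × 0.973 + 2759 × 0.28 = 2414 + 773 = 3187
End of period: [17, 291, 115, 1947, 765, 3187]
— Period 4 —
Births: 291 × 0.144 = 42
15–29: 17 × 0.966 = 16
30–44: 291 × 0.953 = 277
45–59: 115 × 0.979 = 113
60–74: 1947 × 0.942 = 1834
75+: 765 × 0.973 + 3187 × 0.28 = 744 + 892 = 1636
End of period: [42, 16, 277, 113, 1834, 1636]
Total after period 4: 42 + 16 + 277 + 113 + 1834 + 1636 = 3918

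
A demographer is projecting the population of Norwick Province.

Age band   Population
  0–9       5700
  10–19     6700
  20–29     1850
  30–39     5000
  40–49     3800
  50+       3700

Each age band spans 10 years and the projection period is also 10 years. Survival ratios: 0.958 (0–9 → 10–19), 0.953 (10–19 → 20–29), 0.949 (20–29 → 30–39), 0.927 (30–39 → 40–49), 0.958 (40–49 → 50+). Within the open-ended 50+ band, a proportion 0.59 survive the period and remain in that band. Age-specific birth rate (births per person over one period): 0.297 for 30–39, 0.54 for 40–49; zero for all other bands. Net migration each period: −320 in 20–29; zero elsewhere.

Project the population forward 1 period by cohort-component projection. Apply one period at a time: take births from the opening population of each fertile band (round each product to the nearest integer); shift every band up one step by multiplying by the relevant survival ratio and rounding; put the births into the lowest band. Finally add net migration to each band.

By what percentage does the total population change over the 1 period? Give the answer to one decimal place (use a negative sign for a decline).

2.0

Numbering the groups 1..6 from youngest to oldest:
After projecting period 1:
Births: 5000 * 0.297 = 1485, 3800 * 0.54 = 2052 → 3537
Group 2: 5700 * 0.958 = 5461
Group 3: 6700 * 0.953 = 6385
Group 4: 1850 * 0.949 = 1756
Group 5: 5000 * 0.927 = 4635
Group 6: 3800 * 0.958 + 3700 * 0.59 = 3640 + 2183 = 5823
Net migration: Group 3 − 320 → 6065
Giving 3537 / 5461 / 6065 / 1756 / 4635 / 5823.
Total: 26750 → 27277; change = 527; percentage change = 2.0%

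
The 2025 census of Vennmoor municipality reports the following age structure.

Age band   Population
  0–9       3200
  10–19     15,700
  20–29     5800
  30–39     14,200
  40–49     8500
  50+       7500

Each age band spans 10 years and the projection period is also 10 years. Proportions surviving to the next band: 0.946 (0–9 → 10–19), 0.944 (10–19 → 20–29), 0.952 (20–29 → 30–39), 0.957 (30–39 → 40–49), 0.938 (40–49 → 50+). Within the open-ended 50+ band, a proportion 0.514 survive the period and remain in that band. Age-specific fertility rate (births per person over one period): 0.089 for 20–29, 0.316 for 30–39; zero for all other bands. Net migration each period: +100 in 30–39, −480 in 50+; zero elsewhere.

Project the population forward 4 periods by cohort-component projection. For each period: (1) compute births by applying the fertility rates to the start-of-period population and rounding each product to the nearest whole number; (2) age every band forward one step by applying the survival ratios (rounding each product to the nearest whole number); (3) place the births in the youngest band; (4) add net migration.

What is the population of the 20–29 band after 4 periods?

2765

[period 1]
Births: 5800 × 0.089 = 516  |  14200 × 0.316 = 4487 ⇒ total 5003
10–19: 3200 × 0.946 = 3027
20–29: 15700 × 0.944 = 14821
30–39: 5800 × 0.952 = 5522
40–49: 14200 × 0.957 = 13589
50+: 8500 × 0.938 + 7500 × 0.514 = 7973 + 3855 = 11828
Net migration: 30–39 + 100 → 5622; 50+ − 480 → 11348
End of period: [5003, 3027, 14821, 5622, 13589, 11348]
[period 2]
Births: 14821 × 0.089 = 1319  |  5622 × 0.316 = 1777 ⇒ total 3096
10–19: 5003 × 0.946 = 4733
20–29: 3027 × 0.944 = 2857
30–39: 14821 × 0.952 = 14110
40–49: 5622 × 0.957 = 5380
50+: 13589 × 0.938 + 11348 × 0.514 = 12746 + 5833 = 18579
Net migration: 30–39 + 100 → 14210; 50+ − 480 → 18099
End of period: [3096, 4733, 2857, 14210, 5380, 18099]
[period 3]
Births: 2857 × 0.089 = 254  |  14210 × 0.316 = 4490 ⇒ total 4744
10–19: 3096 × 0.946 = 2929
20–29: 4733 × 0.944 = 4468
30–39: 2857 × 0.952 = 2720
40–49: 14210 × 0.957 = 13599
50+: 5380 × 0.938 + 18099 × 0.514 = 5046 + 9303 = 14349
Net migration: 30–39 + 100 → 2820; 50+ − 480 → 13869
End of period: [4744, 2929, 4468, 2820, 13599, 13869]
[period 4]
Births: 4468 × 0.089 = 398  |  2820 × 0.316 = 891 ⇒ total 1289
10–19: 4744 × 0.946 = 4488
20–29: 2929 × 0.944 = 2765
30–39: 4468 × 0.952 = 4254
40–49: 2820 × 0.957 = 2699
50+: 13599 × 0.938 + 13869 × 0.514 = 12756 + 7129 = 19885
Net migration: 30–39 + 100 → 4354; 50+ − 480 → 19405
End of period: [1289, 4488, 2765, 4354, 2699, 19405]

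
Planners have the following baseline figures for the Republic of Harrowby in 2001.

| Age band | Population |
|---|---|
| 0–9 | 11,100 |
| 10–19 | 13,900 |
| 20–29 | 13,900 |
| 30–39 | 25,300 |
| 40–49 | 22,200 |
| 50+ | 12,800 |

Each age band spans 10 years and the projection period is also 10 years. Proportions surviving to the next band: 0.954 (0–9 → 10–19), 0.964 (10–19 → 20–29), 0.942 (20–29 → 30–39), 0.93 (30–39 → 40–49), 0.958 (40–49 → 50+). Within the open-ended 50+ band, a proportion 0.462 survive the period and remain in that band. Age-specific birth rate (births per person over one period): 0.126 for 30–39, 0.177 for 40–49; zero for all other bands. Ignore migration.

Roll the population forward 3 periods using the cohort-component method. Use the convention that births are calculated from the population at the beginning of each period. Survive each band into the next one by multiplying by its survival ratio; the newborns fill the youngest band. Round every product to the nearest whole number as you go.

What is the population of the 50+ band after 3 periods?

27882

(Groups numbered youngest = 1 to oldest = 6.)
Period 1:
Births: 25300 × 0.126 = 3188, 22200 × 0.177 = 3929 → 7117
Group 2: 11100 × 0.954 = 10589
Group 3: 13900 × 0.964 = 13400
Group 4: 13900 × 0.942 = 13094
Group 5: 25300 × 0.93 = 23529
Group 6: 22200 × 0.958 + 12800 × 0.462 = 21268 + 5914 = 27182
End of period: [7117, 10589, 13400, 13094, 23529, 27182]
Period 2:
Births: 13094 × 0.126 = 1650, 23529 × 0.177 = 4165 → 5815
Group 2: 7117 × 0.954 = 6790
Group 3: 10589 × 0.964 = 10208
Group 4: 13400 × 0.942 = 12623
Group 5: 13094 × 0.93 = 12177
Group 6: 23529 × 0.958 + 27182 × 0.462 = 22541 + 12558 = 35099
End of period: [5815, 6790, 10208, 12623, 12177, 35099]
Period 3:
Births: 12623 × 0.126 = 1590, 12177 × 0.177 = 2155 → 3745
Group 2: 5815 × 0.954 = 5548
Group 3: 6790 × 0.964 = 6546
Group 4: 10208 × 0.942 = 9616
Group 5: 12623 × 0.93 = 11739
Group 6: 12177 × 0.958 + 35099 × 0.462 = 11666 + 16216 = 27882
End of period: [3745, 5548, 6546, 9616, 11739, 27882]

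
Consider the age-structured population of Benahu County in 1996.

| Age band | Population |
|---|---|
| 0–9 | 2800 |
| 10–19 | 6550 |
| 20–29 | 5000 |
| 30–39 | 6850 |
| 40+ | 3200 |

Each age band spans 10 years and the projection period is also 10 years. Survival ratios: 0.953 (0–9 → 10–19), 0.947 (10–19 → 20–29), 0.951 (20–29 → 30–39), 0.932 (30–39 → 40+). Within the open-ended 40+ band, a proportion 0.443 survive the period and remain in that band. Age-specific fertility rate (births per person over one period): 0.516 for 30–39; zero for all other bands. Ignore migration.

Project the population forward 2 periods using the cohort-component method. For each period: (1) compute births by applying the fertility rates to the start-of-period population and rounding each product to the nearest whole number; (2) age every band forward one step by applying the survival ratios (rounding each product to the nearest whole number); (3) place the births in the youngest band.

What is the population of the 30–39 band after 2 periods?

Period 1:
Births: 6850 × 0.516 = 3535
10–19: 2800 × 0.953 = 2668
20–29: 6550 × 0.947 = 6203
30–39: 5000 × 0.951 = 4755
40+: 6850 × 0.932 + 3200 × 0.443 = 6384 + 1418 = 7802
Giving 3535 / 2668 / 6203 / 4755 / 7802.
Period 2:
Births: 4755 × 0.516 = 2454
10–19: 3535 × 0.953 = 3369
20–29: 2668 × 0.947 = 2527
30–39: 6203 × 0.951 = 5899
40+: 4755 × 0.932 + 7802 × 0.443 = 4432 + 3456 = 7888
Giving 2454 / 3369 / 2527 / 5899 / 7888.

5899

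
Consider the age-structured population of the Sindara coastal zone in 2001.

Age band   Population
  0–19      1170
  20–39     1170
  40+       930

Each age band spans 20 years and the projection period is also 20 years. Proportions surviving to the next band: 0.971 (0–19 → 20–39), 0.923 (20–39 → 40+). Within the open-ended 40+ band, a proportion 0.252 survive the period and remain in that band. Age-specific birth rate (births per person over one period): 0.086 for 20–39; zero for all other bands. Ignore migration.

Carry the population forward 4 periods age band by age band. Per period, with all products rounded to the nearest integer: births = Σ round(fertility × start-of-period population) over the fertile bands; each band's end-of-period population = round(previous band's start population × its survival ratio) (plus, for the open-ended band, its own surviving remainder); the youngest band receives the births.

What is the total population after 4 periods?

Let band 1 be 0–19 through band 3 = 40+.
Period 1.
Births: 1170 × 0.086 = 101
Band 2: 1170 × 0.971 = 1136
Band 3: 1170 × 0.923 + 930 × 0.252 = 1080 + 234 = 1314
→ [101, 1136, 1314]
Period 2.
Births: 1136 × 0.086 = 98
Band 2: 101 × 0.971 = 98
Band 3: 1136 × 0.923 + 1314 × 0.252 = 1049 + 331 = 1380
→ [98, 98, 1380]
Period 3.
Births: 98 × 0.086 = 8
Band 2: 98 × 0.971 = 95
Band 3: 98 × 0.923 + 1380 × 0.252 = 90 + 348 = 438
→ [8, 95, 438]
Period 4.
Births: 95 × 0.086 = 8
Band 2: 8 × 0.971 = 8
Band 3: 95 × 0.923 + 438 × 0.252 = 88 + 110 = 198
→ [8, 8, 198]
Total after period 4: 8 + 8 + 198 = 214

214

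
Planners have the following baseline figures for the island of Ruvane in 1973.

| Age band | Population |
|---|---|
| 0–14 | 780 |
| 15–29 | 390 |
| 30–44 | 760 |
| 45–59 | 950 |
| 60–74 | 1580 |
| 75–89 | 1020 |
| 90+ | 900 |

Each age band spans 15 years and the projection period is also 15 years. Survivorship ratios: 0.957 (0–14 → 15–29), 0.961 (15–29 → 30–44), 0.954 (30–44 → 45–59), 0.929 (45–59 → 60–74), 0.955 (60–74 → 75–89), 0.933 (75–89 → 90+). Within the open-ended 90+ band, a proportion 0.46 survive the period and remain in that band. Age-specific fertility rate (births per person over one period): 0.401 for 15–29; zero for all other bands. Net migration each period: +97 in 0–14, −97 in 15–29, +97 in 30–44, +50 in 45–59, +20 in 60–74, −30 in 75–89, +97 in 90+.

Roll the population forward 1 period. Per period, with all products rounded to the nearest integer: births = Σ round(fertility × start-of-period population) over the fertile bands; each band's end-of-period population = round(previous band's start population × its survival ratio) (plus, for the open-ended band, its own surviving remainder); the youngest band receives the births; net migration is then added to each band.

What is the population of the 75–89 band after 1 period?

1479

Let group 1 be 0–14 through group 7 = 90+.
Period 1.
Births: 390 × 0.401 = 156
Group 2: 780 × 0.957 = 746
Group 3: 390 × 0.961 = 375
Group 4: 760 × 0.954 = 725
Group 5: 950 × 0.929 = 883
Group 6: 1580 × 0.955 = 1509
Group 7: 1020 × 0.933 + 900 × 0.46 = 952 + 414 = 1366
Net migration: Group 1 + 97 → 253; Group 2 − 97 → 649; Group 3 + 97 → 472; Group 4 + 50 → 775; Group 5 + 20 → 903; Group 6 − 30 → 1479; Group 7 + 97 → 1463
→ [253, 649, 472, 775, 903, 1479, 1463]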